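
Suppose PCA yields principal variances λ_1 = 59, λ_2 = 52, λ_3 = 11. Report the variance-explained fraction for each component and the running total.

Step 1 — total variance = trace(Sigma) = Σ λ_i = 59 + 52 + 11 = 122.

Step 2 — fraction explained by component i = λ_i / Σ λ:
  PC1: 59/122 = 0.4836
  PC2: 52/122 = 0.4262
  PC3: 11/122 = 0.0902

Step 3 — cumulative fraction after k components = (λ_1 + ... + λ_k) / Σ λ:
  k = 1: 59/122 = 0.4836
  k = 2: (59 + 52)/122 = 111/122 = 0.9098
  k = 3: (59 + 52 + 11)/122 = 122/122 = 1

Summary (fraction, with percent):

explained: PC1 0.4836 (48.36%), PC2 0.4262 (42.62%), PC3 0.0902 (9.02%);  cumulative: 0.4836, 0.9098, 1


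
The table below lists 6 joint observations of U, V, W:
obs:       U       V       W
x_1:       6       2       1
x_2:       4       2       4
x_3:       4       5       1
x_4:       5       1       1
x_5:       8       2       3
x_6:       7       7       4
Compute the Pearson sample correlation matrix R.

Step 1 — column means:
  mean(U) = (6 + 4 + 4 + 5 + 8 + 7) / 6 = 34/6 = 5.6667
  mean(V) = (2 + 2 + 5 + 1 + 2 + 7) / 6 = 19/6 = 3.1667
  mean(W) = (1 + 4 + 1 + 1 + 3 + 4) / 6 = 14/6 = 2.3333

Step 2 — sample variances and covariances s[i,j] = (1/(n-1)) · Σ_k (x_{k,i} - mean_i) · (x_{k,j} - mean_j), with n-1 = 5:
  s[U,U] = ((0.3333)·(0.3333) + (-1.6667)·(-1.6667) + (-1.6667)·(-1.6667) + (-0.6667)·(-0.6667) + (2.3333)·(2.3333) + (1.3333)·(1.3333)) / 5 = 13.3333/5 = 2.6667
  s[U,V] = ((0.3333)·(-1.1667) + (-1.6667)·(-1.1667) + (-1.6667)·(1.8333) + (-0.6667)·(-2.1667) + (2.3333)·(-1.1667) + (1.3333)·(3.8333)) / 5 = 2.3333/5 = 0.4667
  s[U,W] = ((0.3333)·(-1.3333) + (-1.6667)·(1.6667) + (-1.6667)·(-1.3333) + (-0.6667)·(-1.3333) + (2.3333)·(0.6667) + (1.3333)·(1.6667)) / 5 = 3.6667/5 = 0.7333
  s[V,V] = ((-1.1667)·(-1.1667) + (-1.1667)·(-1.1667) + (1.8333)·(1.8333) + (-2.1667)·(-2.1667) + (-1.1667)·(-1.1667) + (3.8333)·(3.8333)) / 5 = 26.8333/5 = 5.3667
  s[V,W] = ((-1.1667)·(-1.3333) + (-1.1667)·(1.6667) + (1.8333)·(-1.3333) + (-2.1667)·(-1.3333) + (-1.1667)·(0.6667) + (3.8333)·(1.6667)) / 5 = 5.6667/5 = 1.1333
  s[W,W] = ((-1.3333)·(-1.3333) + (1.6667)·(1.6667) + (-1.3333)·(-1.3333) + (-1.3333)·(-1.3333) + (0.6667)·(0.6667) + (1.6667)·(1.6667)) / 5 = 11.3333/5 = 2.2667
  Sample standard deviations s_i = √(s[i,i]):
  s(U) = √(2.6667) = 1.633
  s(V) = √(5.3667) = 2.3166
  s(W) = √(2.2667) = 1.5055

Step 3 — r_{ij} = s_{ij} / (s_i · s_j):
  r[U,U] = 1 (diagonal).
  r[U,V] = 0.4667 / (1.633 · 2.3166) = 0.4667 / 3.783 = 0.1234
  r[U,W] = 0.7333 / (1.633 · 1.5055) = 0.7333 / 2.4585 = 0.2983
  r[V,V] = 1 (diagonal).
  r[V,W] = 1.1333 / (2.3166 · 1.5055) = 1.1333 / 3.4878 = 0.3249
  r[W,W] = 1 (diagonal).

R is symmetric with unit diagonal. Assembling:

R = [[1, 0.1234, 0.2983],
 [0.1234, 1, 0.3249],
 [0.2983, 0.3249, 1]]


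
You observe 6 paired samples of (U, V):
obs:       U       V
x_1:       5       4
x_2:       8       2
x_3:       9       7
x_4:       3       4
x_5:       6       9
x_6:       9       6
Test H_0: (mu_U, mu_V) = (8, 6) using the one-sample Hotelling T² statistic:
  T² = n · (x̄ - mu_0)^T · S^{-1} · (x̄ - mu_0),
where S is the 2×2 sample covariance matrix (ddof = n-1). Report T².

Step 1 — sample mean vector:
  mean(U) = (5 + 8 + 9 + 3 + 6 + 9) / 6 = 40/6 = 6.6667
  mean(V) = (4 + 2 + 7 + 4 + 9 + 6) / 6 = 32/6 = 5.3333
  x̄ = (6.6667, 5.3333),  deviation x̄ - mu_0 = (6.6667, 5.3333) - (8, 6) = (-1.3333, -0.6667).

Step 2 — sample covariance matrix, S[i,j] = (1/(n-1)) · Σ_k (x_{k,i} - mean_i) · (x_{k,j} - mean_j), divisor n-1 = 5:
  S[U,U] = ((-1.6667)·(-1.6667) + (1.3333)·(1.3333) + (2.3333)·(2.3333) + (-3.6667)·(-3.6667) + (-0.6667)·(-0.6667) + (2.3333)·(2.3333)) / 5 = 29.3333/5 = 5.8667
  S[U,V] = ((-1.6667)·(-1.3333) + (1.3333)·(-3.3333) + (2.3333)·(1.6667) + (-3.6667)·(-1.3333) + (-0.6667)·(3.6667) + (2.3333)·(0.6667)) / 5 = 5.6667/5 = 1.1333
  S[V,V] = ((-1.3333)·(-1.3333) + (-3.3333)·(-3.3333) + (1.6667)·(1.6667) + (-1.3333)·(-1.3333) + (3.6667)·(3.6667) + (0.6667)·(0.6667)) / 5 = 31.3333/5 = 6.2667
  S = [[5.8667, 1.1333],
 [1.1333, 6.2667]].

Step 3 — invert S. det(S) = 5.8667·6.2667 - (1.1333)² = 35.48.
  S^{-1} = (1/det) · [[d, -b], [-b, a]] = [[0.1766, -0.0319],
 [-0.0319, 0.1654]].

Step 4 — quadratic form (x̄ - mu_0)^T · S^{-1} · (x̄ - mu_0):
  S^{-1} · (x̄ - mu_0) = (-0.2142, -0.0676),
  (x̄ - mu_0)^T · [...] = (-1.3333)·(-0.2142) + (-0.6667)·(-0.0676) = 0.3307.

Step 5 — scale by n: T² = 6 · 0.3307 = 1.9842.

T² ≈ 1.9842


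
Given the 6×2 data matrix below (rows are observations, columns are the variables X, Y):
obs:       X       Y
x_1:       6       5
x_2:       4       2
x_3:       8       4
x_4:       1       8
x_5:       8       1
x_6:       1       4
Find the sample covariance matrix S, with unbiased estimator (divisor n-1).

Step 1 — column means:
  mean(X) = (6 + 4 + 8 + 1 + 8 + 1) / 6 = 28/6 = 4.6667
  mean(Y) = (5 + 2 + 4 + 8 + 1 + 4) / 6 = 24/6 = 4

Step 2 — sample covariance S[i,j] = (1/(n-1)) · Σ_k (x_{k,i} - mean_i) · (x_{k,j} - mean_j), with n-1 = 5.
  S[X,X] = ((1.3333)·(1.3333) + (-0.6667)·(-0.6667) + (3.3333)·(3.3333) + (-3.6667)·(-3.6667) + (3.3333)·(3.3333) + (-3.6667)·(-3.6667)) / 5 = 51.3333/5 = 10.2667
  S[X,Y] = ((1.3333)·(1) + (-0.6667)·(-2) + (3.3333)·(0) + (-3.6667)·(4) + (3.3333)·(-3) + (-3.6667)·(0)) / 5 = -22/5 = -4.4
  S[Y,Y] = ((1)·(1) + (-2)·(-2) + (0)·(0) + (4)·(4) + (-3)·(-3) + (0)·(0)) / 5 = 30/5 = 6

S is symmetric (S[j,i] = S[i,j]). Assembling:

S = [[10.2667, -4.4],
 [-4.4, 6]]


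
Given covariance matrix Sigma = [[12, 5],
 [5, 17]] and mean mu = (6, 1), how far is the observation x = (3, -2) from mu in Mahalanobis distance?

Step 1 — centre the observation: (x - mu) = (-3, -3).

Step 2 — invert Sigma. det(Sigma) = 12·17 - (5)² = 179.
  Sigma^{-1} = (1/det) · [[d, -b], [-b, a]] = [[0.095, -0.0279],
 [-0.0279, 0.067]].

Step 3 — form the quadratic (x - mu)^T · Sigma^{-1} · (x - mu):
  Sigma^{-1} · (x - mu) = (-0.2011, -0.1173).
  (x - mu)^T · [Sigma^{-1} · (x - mu)] = (-3)·(-0.2011) + (-3)·(-0.1173) = 0.9553.

Step 4 — take square root: d = √(0.9553) ≈ 0.9774.

d(x, mu) = √(0.9553) ≈ 0.9774


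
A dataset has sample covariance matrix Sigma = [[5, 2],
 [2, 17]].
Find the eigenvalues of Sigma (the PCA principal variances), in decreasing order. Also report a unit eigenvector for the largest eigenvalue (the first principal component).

Step 1 — characteristic polynomial of 2×2 Sigma:
  det(Sigma - λI) = λ² - trace · λ + det = 0.
  trace = 5 + 17 = 22, det = 5·17 - (2)² = 81.
Step 2 — discriminant:
  Δ = trace² - 4·det = 484 - 324 = 160.
Step 3 — eigenvalues:
  λ = (trace ± √Δ)/2 = (22 ± 12.6491)/2,
  λ_1 = 17.3246,  λ_2 = 4.6754.

Step 4 — unit eigenvector for λ_1: solve (Sigma - λ_1 I)v = 0. First row:
  (5 - 17.3246)·v_x + (2)·v_y = 0, i.e. (-12.3246)·v_x + (2)·v_y = 0,
  so v ∝ (b, λ_1 - a) = (2, 12.3246) = u.
  ||u|| = √((2)² + (12.3246)²) = √(155.8947) ≈ 12.4858,
  v_1 = u/||u|| ≈ (0.1602, 0.9871) (||v_1|| = 1).

λ_1 = 17.3246,  λ_2 = 4.6754;  v_1 ≈ (0.1602, 0.9871)


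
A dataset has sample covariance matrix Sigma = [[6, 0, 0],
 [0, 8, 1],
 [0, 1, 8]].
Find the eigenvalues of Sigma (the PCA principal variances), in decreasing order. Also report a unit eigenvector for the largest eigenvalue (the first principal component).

Step 1 — characteristic polynomial p(λ) = det(λI - Sigma) = λ³ - tr·λ² + c_1·λ - det, where tr = trace, c_1 = sum of the principal 2×2 minors, det = det(Sigma):
  tr = 6 + 8 + 8 = 22,
  c_1 = (6·8 - (0)²) + (6·8 - (0)²) + (8·8 - (1)²) = 48 + 48 + 63 = 159,
  det = 6·(8·8 - (1)²) - (0)·((0)·8 - (1)·(0)) + (0)·((0)·(1) - 8·(0)) = 6·(63) - (0)·(0) + (0)·(0) = 378.
  So p(λ) = λ³ - 22λ² + 159λ - 378.
Step 2 — look for an integer root (rational root theorem: any rational root is an integer divisor of 378). Testing λ = 6:
  p(6) = 216 - 792 + 954 - 378 = 0  ✓
  Dividing out (λ - 6): p(λ) = (λ - 6)(λ² - 16λ + 63).
Step 3 — remaining eigenvalues from the quadratic λ² - 16λ + 63 = 0:
  Δ = 16² - 4·63 = 256 - 252 = 4,  λ = (16 ± √4)/2 = (16 ± 2)/2 = 9 or 7.
  Sorted: λ_1 = 9,  λ_2 = 7,  λ_3 = 6  (check: sum = 22 = tr ✓).

Step 4 — unit eigenvector for λ_1 = 9: v spans the null space of (Sigma - λ_1 I), whose rows are
  r_1 = (-3, 0, 0),  r_2 = (0, -1, 1),  r_3 = (0, 1, -1).
  v is orthogonal to every row, so take v ∝ r_1 × r_2 = ((0)·(1) - (0)·(-1), (0)·(0) - (-3)·(1), (-3)·(-1) - (0)·(0)) = (0, 3, 3).
  Rescale (divide by 3): u = (0, 1, 1).
  ||u|| = √((0)² + (1)² + (1)²) = √(2) ≈ 1.4142,  v_1 = u/||u|| ≈ (0, 0.7071, 0.7071) (||v_1|| = 1).

λ_1 = 9,  λ_2 = 7,  λ_3 = 6;  v_1 ≈ (0, 0.7071, 0.7071)


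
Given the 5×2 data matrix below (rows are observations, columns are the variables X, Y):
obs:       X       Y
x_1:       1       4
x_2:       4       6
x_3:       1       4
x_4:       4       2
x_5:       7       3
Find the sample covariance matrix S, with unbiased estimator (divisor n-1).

Step 1 — column means:
  mean(X) = (1 + 4 + 1 + 4 + 7) / 5 = 17/5 = 3.4
  mean(Y) = (4 + 6 + 4 + 2 + 3) / 5 = 19/5 = 3.8

Step 2 — sample covariance S[i,j] = (1/(n-1)) · Σ_k (x_{k,i} - mean_i) · (x_{k,j} - mean_j), with n-1 = 4.
  S[X,X] = ((-2.4)·(-2.4) + (0.6)·(0.6) + (-2.4)·(-2.4) + (0.6)·(0.6) + (3.6)·(3.6)) / 4 = 25.2/4 = 6.3
  S[X,Y] = ((-2.4)·(0.2) + (0.6)·(2.2) + (-2.4)·(0.2) + (0.6)·(-1.8) + (3.6)·(-0.8)) / 4 = -3.6/4 = -0.9
  S[Y,Y] = ((0.2)·(0.2) + (2.2)·(2.2) + (0.2)·(0.2) + (-1.8)·(-1.8) + (-0.8)·(-0.8)) / 4 = 8.8/4 = 2.2

S is symmetric (S[j,i] = S[i,j]). Assembling:

S = [[6.3, -0.9],
 [-0.9, 2.2]]


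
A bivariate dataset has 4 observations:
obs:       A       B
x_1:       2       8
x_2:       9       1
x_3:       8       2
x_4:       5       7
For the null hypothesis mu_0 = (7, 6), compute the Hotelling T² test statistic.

Step 1 — sample mean vector:
  mean(A) = (2 + 9 + 8 + 5) / 4 = 24/4 = 6
  mean(B) = (8 + 1 + 2 + 7) / 4 = 18/4 = 4.5
  x̄ = (6, 4.5),  deviation x̄ - mu_0 = (6, 4.5) - (7, 6) = (-1, -1.5).

Step 2 — sample covariance matrix, S[i,j] = (1/(n-1)) · Σ_k (x_{k,i} - mean_i) · (x_{k,j} - mean_j), divisor n-1 = 3:
  S[A,A] = ((-4)·(-4) + (3)·(3) + (2)·(2) + (-1)·(-1)) / 3 = 30/3 = 10
  S[A,B] = ((-4)·(3.5) + (3)·(-3.5) + (2)·(-2.5) + (-1)·(2.5)) / 3 = -32/3 = -10.6667
  S[B,B] = ((3.5)·(3.5) + (-3.5)·(-3.5) + (-2.5)·(-2.5) + (2.5)·(2.5)) / 3 = 37/3 = 12.3333
  S = [[10, -10.6667],
 [-10.6667, 12.3333]].

Step 3 — invert S. det(S) = 10·12.3333 - (-10.6667)² = 9.5556.
  S^{-1} = (1/det) · [[d, -b], [-b, a]] = [[1.2907, 1.1163],
 [1.1163, 1.0465]].

Step 4 — quadratic form (x̄ - mu_0)^T · S^{-1} · (x̄ - mu_0):
  S^{-1} · (x̄ - mu_0) = (-2.9651, -2.686),
  (x̄ - mu_0)^T · [...] = (-1)·(-2.9651) + (-1.5)·(-2.686) = 6.9942.

Step 5 — scale by n: T² = 4 · 6.9942 = 27.9767.

T² ≈ 27.9767


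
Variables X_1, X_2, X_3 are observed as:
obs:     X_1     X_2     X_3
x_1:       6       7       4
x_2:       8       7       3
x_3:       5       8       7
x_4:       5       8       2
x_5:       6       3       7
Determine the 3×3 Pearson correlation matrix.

Step 1 — column means:
  mean(X_1) = (6 + 8 + 5 + 5 + 6) / 5 = 30/5 = 6
  mean(X_2) = (7 + 7 + 8 + 8 + 3) / 5 = 33/5 = 6.6
  mean(X_3) = (4 + 3 + 7 + 2 + 7) / 5 = 23/5 = 4.6

Step 2 — sample variances and covariances s[i,j] = (1/(n-1)) · Σ_k (x_{k,i} - mean_i) · (x_{k,j} - mean_j), with n-1 = 4:
  s[X_1,X_1] = ((0)·(0) + (2)·(2) + (-1)·(-1) + (-1)·(-1) + (0)·(0)) / 4 = 6/4 = 1.5
  s[X_1,X_2] = ((0)·(0.4) + (2)·(0.4) + (-1)·(1.4) + (-1)·(1.4) + (0)·(-3.6)) / 4 = -2/4 = -0.5
  s[X_1,X_3] = ((0)·(-0.6) + (2)·(-1.6) + (-1)·(2.4) + (-1)·(-2.6) + (0)·(2.4)) / 4 = -3/4 = -0.75
  s[X_2,X_2] = ((0.4)·(0.4) + (0.4)·(0.4) + (1.4)·(1.4) + (1.4)·(1.4) + (-3.6)·(-3.6)) / 4 = 17.2/4 = 4.3
  s[X_2,X_3] = ((0.4)·(-0.6) + (0.4)·(-1.6) + (1.4)·(2.4) + (1.4)·(-2.6) + (-3.6)·(2.4)) / 4 = -9.8/4 = -2.45
  s[X_3,X_3] = ((-0.6)·(-0.6) + (-1.6)·(-1.6) + (2.4)·(2.4) + (-2.6)·(-2.6) + (2.4)·(2.4)) / 4 = 21.2/4 = 5.3
  Sample standard deviations s_i = √(s[i,i]):
  s(X_1) = √(1.5) = 1.2247
  s(X_2) = √(4.3) = 2.0736
  s(X_3) = √(5.3) = 2.3022

Step 3 — r_{ij} = s_{ij} / (s_i · s_j):
  r[X_1,X_1] = 1 (diagonal).
  r[X_1,X_2] = -0.5 / (1.2247 · 2.0736) = -0.5 / 2.5397 = -0.1969
  r[X_1,X_3] = -0.75 / (1.2247 · 2.3022) = -0.75 / 2.8196 = -0.266
  r[X_2,X_2] = 1 (diagonal).
  r[X_2,X_3] = -2.45 / (2.0736 · 2.3022) = -2.45 / 4.7739 = -0.5132
  r[X_3,X_3] = 1 (diagonal).

R is symmetric with unit diagonal. Assembling:

R = [[1, -0.1969, -0.266],
 [-0.1969, 1, -0.5132],
 [-0.266, -0.5132, 1]]


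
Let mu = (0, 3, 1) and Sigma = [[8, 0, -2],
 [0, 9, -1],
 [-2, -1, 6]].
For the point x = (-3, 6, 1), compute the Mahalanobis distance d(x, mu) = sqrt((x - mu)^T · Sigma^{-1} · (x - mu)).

Step 1 — centre the observation: (x - mu) = (-3, 3, 0).

Step 2 — invert Sigma (cofactor / det for 3×3, or solve directly):
  Sigma^{-1} = [[0.1366, 0.0052, 0.0464],
 [0.0052, 0.1134, 0.0206],
 [0.0464, 0.0206, 0.1856]].

Step 3 — form the quadratic (x - mu)^T · Sigma^{-1} · (x - mu):
  Sigma^{-1} · (x - mu) = (-0.3943, 0.3247, -0.0773).
  (x - mu)^T · [Sigma^{-1} · (x - mu)] = (-3)·(-0.3943) + (3)·(0.3247) + (0)·(-0.0773) = 2.1572.

Step 4 — take square root: d = √(2.1572) ≈ 1.4687.

d(x, mu) = √(2.1572) ≈ 1.4687


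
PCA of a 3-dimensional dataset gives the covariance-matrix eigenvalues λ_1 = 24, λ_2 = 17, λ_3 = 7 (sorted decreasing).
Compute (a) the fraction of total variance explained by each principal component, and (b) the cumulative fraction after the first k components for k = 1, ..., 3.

Step 1 — total variance = trace(Sigma) = Σ λ_i = 24 + 17 + 7 = 48.

Step 2 — fraction explained by component i = λ_i / Σ λ:
  PC1: 24/48 = 0.5
  PC2: 17/48 = 0.3542
  PC3: 7/48 = 0.1458

Step 3 — cumulative fraction after k components = (λ_1 + ... + λ_k) / Σ λ:
  k = 1: 24/48 = 0.5
  k = 2: (24 + 17)/48 = 41/48 = 0.8542
  k = 3: (24 + 17 + 7)/48 = 48/48 = 1

Summary (fraction, with percent):

explained: PC1 0.5 (50%), PC2 0.3542 (35.42%), PC3 0.1458 (14.58%);  cumulative: 0.5, 0.8542, 1


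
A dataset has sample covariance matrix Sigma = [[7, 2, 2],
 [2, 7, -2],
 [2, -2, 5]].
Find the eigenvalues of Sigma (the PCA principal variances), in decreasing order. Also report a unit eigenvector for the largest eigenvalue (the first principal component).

Step 1 — characteristic polynomial p(λ) = det(λI - Sigma) = λ³ - tr·λ² + c_1·λ - det, where tr = trace, c_1 = sum of the principal 2×2 minors, det = det(Sigma):
  tr = 7 + 7 + 5 = 19,
  c_1 = (7·7 - (2)²) + (7·5 - (2)²) + (7·5 - (-2)²) = 45 + 31 + 31 = 107,
  det = 7·(7·5 - (-2)²) - (2)·((2)·5 - (-2)·(2)) + (2)·((2)·(-2) - 7·(2)) = 7·(31) - (2)·(14) + (2)·(-18) = 153.
  So p(λ) = λ³ - 19λ² + 107λ - 153.
Step 2 — look for an integer root (rational root theorem: any rational root is an integer divisor of 153). Testing λ = 9:
  p(9) = 729 - 1539 + 963 - 153 = 0  ✓
  Dividing out (λ - 9): p(λ) = (λ - 9)(λ² - 10λ + 17).
Step 3 — remaining eigenvalues from the quadratic λ² - 10λ + 17 = 0:
  Δ = 10² - 4·17 = 100 - 68 = 32,  λ = (10 ± √32)/2 = (10 ± 5.6569)/2 ≈ 7.8284 or 2.1716.
  Sorted: λ_1 = 9,  λ_2 = 7.8284,  λ_3 = 2.1716  (check: sum = 19 = tr ✓).

Step 4 — unit eigenvector for λ_1 = 9: v spans the null space of (Sigma - λ_1 I), whose rows are
  r_1 = (-2, 2, 2),  r_2 = (2, -2, -2),  r_3 = (2, -2, -4).
  v is orthogonal to every row, so take v ∝ r_1 × r_3 = ((2)·(-4) - (2)·(-2), (2)·(2) - (-2)·(-4), (-2)·(-2) - (2)·(2)) = (-4, -4, 0).
  Rescale (divide by 4; multiply by -1 so the first nonzero entry is positive): u = (1, 1, 0).
  ||u|| = √((1)² + (1)² + (0)²) = √(2) ≈ 1.4142,  v_1 = u/||u|| ≈ (0.7071, 0.7071, 0) (||v_1|| = 1).

λ_1 = 9,  λ_2 = 7.8284,  λ_3 = 2.1716;  v_1 ≈ (0.7071, 0.7071, 0)


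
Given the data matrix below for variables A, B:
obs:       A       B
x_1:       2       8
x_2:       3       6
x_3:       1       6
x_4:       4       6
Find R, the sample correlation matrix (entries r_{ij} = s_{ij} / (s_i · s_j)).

Step 1 — column means:
  mean(A) = (2 + 3 + 1 + 4) / 4 = 10/4 = 2.5
  mean(B) = (8 + 6 + 6 + 6) / 4 = 26/4 = 6.5

Step 2 — sample variances and covariances s[i,j] = (1/(n-1)) · Σ_k (x_{k,i} - mean_i) · (x_{k,j} - mean_j), with n-1 = 3:
  s[A,A] = ((-0.5)·(-0.5) + (0.5)·(0.5) + (-1.5)·(-1.5) + (1.5)·(1.5)) / 3 = 5/3 = 1.6667
  s[A,B] = ((-0.5)·(1.5) + (0.5)·(-0.5) + (-1.5)·(-0.5) + (1.5)·(-0.5)) / 3 = -1/3 = -0.3333
  s[B,B] = ((1.5)·(1.5) + (-0.5)·(-0.5) + (-0.5)·(-0.5) + (-0.5)·(-0.5)) / 3 = 3/3 = 1
  Sample standard deviations s_i = √(s[i,i]):
  s(A) = √(1.6667) = 1.291
  s(B) = √(1) = 1

Step 3 — r_{ij} = s_{ij} / (s_i · s_j):
  r[A,A] = 1 (diagonal).
  r[A,B] = -0.3333 / (1.291 · 1) = -0.3333 / 1.291 = -0.2582
  r[B,B] = 1 (diagonal).

R is symmetric with unit diagonal. Assembling:

R = [[1, -0.2582],
 [-0.2582, 1]]


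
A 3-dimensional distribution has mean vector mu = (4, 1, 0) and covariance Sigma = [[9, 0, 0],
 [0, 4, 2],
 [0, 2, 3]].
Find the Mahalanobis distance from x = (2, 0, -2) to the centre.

Step 1 — centre the observation: (x - mu) = (-2, -1, -2).

Step 2 — invert Sigma (cofactor / det for 3×3, or solve directly):
  Sigma^{-1} = [[0.1111, 0, 0],
 [0, 0.375, -0.25],
 [0, -0.25, 0.5]].

Step 3 — form the quadratic (x - mu)^T · Sigma^{-1} · (x - mu):
  Sigma^{-1} · (x - mu) = (-0.2222, 0.125, -0.75).
  (x - mu)^T · [Sigma^{-1} · (x - mu)] = (-2)·(-0.2222) + (-1)·(0.125) + (-2)·(-0.75) = 1.8194.

Step 4 — take square root: d = √(1.8194) ≈ 1.3489.

d(x, mu) = √(1.8194) ≈ 1.3489


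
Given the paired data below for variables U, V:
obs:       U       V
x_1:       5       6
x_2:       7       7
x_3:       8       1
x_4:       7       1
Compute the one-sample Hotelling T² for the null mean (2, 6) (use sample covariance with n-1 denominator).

Step 1 — sample mean vector:
  mean(U) = (5 + 7 + 8 + 7) / 4 = 27/4 = 6.75
  mean(V) = (6 + 7 + 1 + 1) / 4 = 15/4 = 3.75
  x̄ = (6.75, 3.75),  deviation x̄ - mu_0 = (6.75, 3.75) - (2, 6) = (4.75, -2.25).

Step 2 — sample covariance matrix, S[i,j] = (1/(n-1)) · Σ_k (x_{k,i} - mean_i) · (x_{k,j} - mean_j), divisor n-1 = 3:
  S[U,U] = ((-1.75)·(-1.75) + (0.25)·(0.25) + (1.25)·(1.25) + (0.25)·(0.25)) / 3 = 4.75/3 = 1.5833
  S[U,V] = ((-1.75)·(2.25) + (0.25)·(3.25) + (1.25)·(-2.75) + (0.25)·(-2.75)) / 3 = -7.25/3 = -2.4167
  S[V,V] = ((2.25)·(2.25) + (3.25)·(3.25) + (-2.75)·(-2.75) + (-2.75)·(-2.75)) / 3 = 30.75/3 = 10.25
  S = [[1.5833, -2.4167],
 [-2.4167, 10.25]].

Step 3 — invert S. det(S) = 1.5833·10.25 - (-2.4167)² = 10.3889.
  S^{-1} = (1/det) · [[d, -b], [-b, a]] = [[0.9866, 0.2326],
 [0.2326, 0.1524]].

Step 4 — quadratic form (x̄ - mu_0)^T · S^{-1} · (x̄ - mu_0):
  S^{-1} · (x̄ - mu_0) = (4.1631, 0.762),
  (x̄ - mu_0)^T · [...] = (4.75)·(4.1631) + (-2.25)·(0.762) = 18.0602.

Step 5 — scale by n: T² = 4 · 18.0602 = 72.2406.

T² ≈ 72.2406


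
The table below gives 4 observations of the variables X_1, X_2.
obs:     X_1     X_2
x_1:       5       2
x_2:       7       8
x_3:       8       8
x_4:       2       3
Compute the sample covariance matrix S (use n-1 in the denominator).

Step 1 — column means:
  mean(X_1) = (5 + 7 + 8 + 2) / 4 = 22/4 = 5.5
  mean(X_2) = (2 + 8 + 8 + 3) / 4 = 21/4 = 5.25

Step 2 — sample covariance S[i,j] = (1/(n-1)) · Σ_k (x_{k,i} - mean_i) · (x_{k,j} - mean_j), with n-1 = 3.
  S[X_1,X_1] = ((-0.5)·(-0.5) + (1.5)·(1.5) + (2.5)·(2.5) + (-3.5)·(-3.5)) / 3 = 21/3 = 7
  S[X_1,X_2] = ((-0.5)·(-3.25) + (1.5)·(2.75) + (2.5)·(2.75) + (-3.5)·(-2.25)) / 3 = 20.5/3 = 6.8333
  S[X_2,X_2] = ((-3.25)·(-3.25) + (2.75)·(2.75) + (2.75)·(2.75) + (-2.25)·(-2.25)) / 3 = 30.75/3 = 10.25

S is symmetric (S[j,i] = S[i,j]). Assembling:

S = [[7, 6.8333],
 [6.8333, 10.25]]


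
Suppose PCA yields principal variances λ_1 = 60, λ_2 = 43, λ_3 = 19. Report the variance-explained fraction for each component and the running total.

Step 1 — total variance = trace(Sigma) = Σ λ_i = 60 + 43 + 19 = 122.

Step 2 — fraction explained by component i = λ_i / Σ λ:
  PC1: 60/122 = 0.4918
  PC2: 43/122 = 0.3525
  PC3: 19/122 = 0.1557

Step 3 — cumulative fraction after k components = (λ_1 + ... + λ_k) / Σ λ:
  k = 1: 60/122 = 0.4918
  k = 2: (60 + 43)/122 = 103/122 = 0.8443
  k = 3: (60 + 43 + 19)/122 = 122/122 = 1

Summary (fraction, with percent):

explained: PC1 0.4918 (49.18%), PC2 0.3525 (35.25%), PC3 0.1557 (15.57%);  cumulative: 0.4918, 0.8443, 1


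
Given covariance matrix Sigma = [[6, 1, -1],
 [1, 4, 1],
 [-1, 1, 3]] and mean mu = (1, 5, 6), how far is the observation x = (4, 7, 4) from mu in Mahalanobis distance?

Step 1 — centre the observation: (x - mu) = (3, 2, -2).

Step 2 — invert Sigma (cofactor / det for 3×3, or solve directly):
  Sigma^{-1} = [[0.193, -0.0702, 0.0877],
 [-0.0702, 0.2982, -0.1228],
 [0.0877, -0.1228, 0.4035]].

Step 3 — form the quadratic (x - mu)^T · Sigma^{-1} · (x - mu):
  Sigma^{-1} · (x - mu) = (0.2632, 0.6316, -0.7895).
  (x - mu)^T · [Sigma^{-1} · (x - mu)] = (3)·(0.2632) + (2)·(0.6316) + (-2)·(-0.7895) = 3.6316.

Step 4 — take square root: d = √(3.6316) ≈ 1.9057.

d(x, mu) = √(3.6316) ≈ 1.9057


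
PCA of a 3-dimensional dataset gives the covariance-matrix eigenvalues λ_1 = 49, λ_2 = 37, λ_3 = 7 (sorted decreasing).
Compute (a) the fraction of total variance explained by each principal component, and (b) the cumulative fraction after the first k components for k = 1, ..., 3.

Step 1 — total variance = trace(Sigma) = Σ λ_i = 49 + 37 + 7 = 93.

Step 2 — fraction explained by component i = λ_i / Σ λ:
  PC1: 49/93 = 0.5269
  PC2: 37/93 = 0.3978
  PC3: 7/93 = 0.0753

Step 3 — cumulative fraction after k components = (λ_1 + ... + λ_k) / Σ λ:
  k = 1: 49/93 = 0.5269
  k = 2: (49 + 37)/93 = 86/93 = 0.9247
  k = 3: (49 + 37 + 7)/93 = 93/93 = 1

Summary (fraction, with percent):

explained: PC1 0.5269 (52.69%), PC2 0.3978 (39.78%), PC3 0.0753 (7.53%);  cumulative: 0.5269, 0.9247, 1


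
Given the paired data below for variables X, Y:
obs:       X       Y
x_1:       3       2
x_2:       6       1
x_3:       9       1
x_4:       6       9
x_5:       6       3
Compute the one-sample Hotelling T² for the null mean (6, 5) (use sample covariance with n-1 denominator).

Step 1 — sample mean vector:
  mean(X) = (3 + 6 + 9 + 6 + 6) / 5 = 30/5 = 6
  mean(Y) = (2 + 1 + 1 + 9 + 3) / 5 = 16/5 = 3.2
  x̄ = (6, 3.2),  deviation x̄ - mu_0 = (6, 3.2) - (6, 5) = (0, -1.8).

Step 2 — sample covariance matrix, S[i,j] = (1/(n-1)) · Σ_k (x_{k,i} - mean_i) · (x_{k,j} - mean_j), divisor n-1 = 4:
  S[X,X] = ((-3)·(-3) + (0)·(0) + (3)·(3) + (0)·(0) + (0)·(0)) / 4 = 18/4 = 4.5
  S[X,Y] = ((-3)·(-1.2) + (0)·(-2.2) + (3)·(-2.2) + (0)·(5.8) + (0)·(-0.2)) / 4 = -3/4 = -0.75
  S[Y,Y] = ((-1.2)·(-1.2) + (-2.2)·(-2.2) + (-2.2)·(-2.2) + (5.8)·(5.8) + (-0.2)·(-0.2)) / 4 = 44.8/4 = 11.2
  S = [[4.5, -0.75],
 [-0.75, 11.2]].

Step 3 — invert S. det(S) = 4.5·11.2 - (-0.75)² = 49.8375.
  S^{-1} = (1/det) · [[d, -b], [-b, a]] = [[0.2247, 0.015],
 [0.015, 0.0903]].

Step 4 — quadratic form (x̄ - mu_0)^T · S^{-1} · (x̄ - mu_0):
  S^{-1} · (x̄ - mu_0) = (-0.0271, -0.1625),
  (x̄ - mu_0)^T · [...] = (0)·(-0.0271) + (-1.8)·(-0.1625) = 0.2926.

Step 5 — scale by n: T² = 5 · 0.2926 = 1.4628.

T² ≈ 1.4628


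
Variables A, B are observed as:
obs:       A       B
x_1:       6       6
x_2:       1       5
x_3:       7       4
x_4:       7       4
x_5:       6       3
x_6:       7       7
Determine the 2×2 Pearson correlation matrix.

Step 1 — column means:
  mean(A) = (6 + 1 + 7 + 7 + 6 + 7) / 6 = 34/6 = 5.6667
  mean(B) = (6 + 5 + 4 + 4 + 3 + 7) / 6 = 29/6 = 4.8333

Step 2 — sample variances and covariances s[i,j] = (1/(n-1)) · Σ_k (x_{k,i} - mean_i) · (x_{k,j} - mean_j), with n-1 = 5:
  s[A,A] = ((0.3333)·(0.3333) + (-4.6667)·(-4.6667) + (1.3333)·(1.3333) + (1.3333)·(1.3333) + (0.3333)·(0.3333) + (1.3333)·(1.3333)) / 5 = 27.3333/5 = 5.4667
  s[A,B] = ((0.3333)·(1.1667) + (-4.6667)·(0.1667) + (1.3333)·(-0.8333) + (1.3333)·(-0.8333) + (0.3333)·(-1.8333) + (1.3333)·(2.1667)) / 5 = -0.3333/5 = -0.0667
  s[B,B] = ((1.1667)·(1.1667) + (0.1667)·(0.1667) + (-0.8333)·(-0.8333) + (-0.8333)·(-0.8333) + (-1.8333)·(-1.8333) + (2.1667)·(2.1667)) / 5 = 10.8333/5 = 2.1667
  Sample standard deviations s_i = √(s[i,i]):
  s(A) = √(5.4667) = 2.3381
  s(B) = √(2.1667) = 1.472

Step 3 — r_{ij} = s_{ij} / (s_i · s_j):
  r[A,A] = 1 (diagonal).
  r[A,B] = -0.0667 / (2.3381 · 1.472) = -0.0667 / 3.4416 = -0.0194
  r[B,B] = 1 (diagonal).

R is symmetric with unit diagonal. Assembling:

R = [[1, -0.0194],
 [-0.0194, 1]]


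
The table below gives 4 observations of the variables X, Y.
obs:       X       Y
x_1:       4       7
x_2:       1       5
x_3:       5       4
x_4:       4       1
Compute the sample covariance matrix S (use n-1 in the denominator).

Step 1 — column means:
  mean(X) = (4 + 1 + 5 + 4) / 4 = 14/4 = 3.5
  mean(Y) = (7 + 5 + 4 + 1) / 4 = 17/4 = 4.25

Step 2 — sample covariance S[i,j] = (1/(n-1)) · Σ_k (x_{k,i} - mean_i) · (x_{k,j} - mean_j), with n-1 = 3.
  S[X,X] = ((0.5)·(0.5) + (-2.5)·(-2.5) + (1.5)·(1.5) + (0.5)·(0.5)) / 3 = 9/3 = 3
  S[X,Y] = ((0.5)·(2.75) + (-2.5)·(0.75) + (1.5)·(-0.25) + (0.5)·(-3.25)) / 3 = -2.5/3 = -0.8333
  S[Y,Y] = ((2.75)·(2.75) + (0.75)·(0.75) + (-0.25)·(-0.25) + (-3.25)·(-3.25)) / 3 = 18.75/3 = 6.25

S is symmetric (S[j,i] = S[i,j]). Assembling:

S = [[3, -0.8333],
 [-0.8333, 6.25]]


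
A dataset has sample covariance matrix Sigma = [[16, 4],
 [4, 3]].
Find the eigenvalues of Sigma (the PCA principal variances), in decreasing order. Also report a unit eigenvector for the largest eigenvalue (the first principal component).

Step 1 — characteristic polynomial of 2×2 Sigma:
  det(Sigma - λI) = λ² - trace · λ + det = 0.
  trace = 16 + 3 = 19, det = 16·3 - (4)² = 32.
Step 2 — discriminant:
  Δ = trace² - 4·det = 361 - 128 = 233.
Step 3 — eigenvalues:
  λ = (trace ± √Δ)/2 = (19 ± 15.2643)/2,
  λ_1 = 17.1322,  λ_2 = 1.8678.

Step 4 — unit eigenvector for λ_1: solve (Sigma - λ_1 I)v = 0. First row:
  (16 - 17.1322)·v_x + (4)·v_y = 0, i.e. (-1.1322)·v_x + (4)·v_y = 0,
  so v ∝ (b, λ_1 - a) = (4, 1.1322) = u.
  ||u|| = √((4)² + (1.1322)²) = √(17.2818) ≈ 4.1571,
  v_1 = u/||u|| ≈ (0.9622, 0.2723) (||v_1|| = 1).

λ_1 = 17.1322,  λ_2 = 1.8678;  v_1 ≈ (0.9622, 0.2723)


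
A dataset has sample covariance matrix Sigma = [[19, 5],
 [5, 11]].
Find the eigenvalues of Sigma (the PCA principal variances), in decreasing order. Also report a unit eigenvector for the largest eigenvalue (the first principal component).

Step 1 — characteristic polynomial of 2×2 Sigma:
  det(Sigma - λI) = λ² - trace · λ + det = 0.
  trace = 19 + 11 = 30, det = 19·11 - (5)² = 184.
Step 2 — discriminant:
  Δ = trace² - 4·det = 900 - 736 = 164.
Step 3 — eigenvalues:
  λ = (trace ± √Δ)/2 = (30 ± 12.8062)/2,
  λ_1 = 21.4031,  λ_2 = 8.5969.

Step 4 — unit eigenvector for λ_1: solve (Sigma - λ_1 I)v = 0. First row:
  (19 - 21.4031)·v_x + (5)·v_y = 0, i.e. (-2.4031)·v_x + (5)·v_y = 0,
  so v ∝ (b, λ_1 - a) = (5, 2.4031) = u.
  ||u|| = √((5)² + (2.4031)²) = √(30.775) ≈ 5.5475,
  v_1 = u/||u|| ≈ (0.9013, 0.4332) (||v_1|| = 1).

λ_1 = 21.4031,  λ_2 = 8.5969;  v_1 ≈ (0.9013, 0.4332)


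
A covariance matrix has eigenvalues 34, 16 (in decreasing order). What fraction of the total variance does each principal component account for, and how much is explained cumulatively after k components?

Step 1 — total variance = trace(Sigma) = Σ λ_i = 34 + 16 = 50.

Step 2 — fraction explained by component i = λ_i / Σ λ:
  PC1: 34/50 = 0.68
  PC2: 16/50 = 0.32

Step 3 — cumulative fraction after k components = (λ_1 + ... + λ_k) / Σ λ:
  k = 1: 34/50 = 0.68
  k = 2: (34 + 16)/50 = 50/50 = 1

Summary (fraction, with percent):

explained: PC1 0.68 (68%), PC2 0.32 (32%);  cumulative: 0.68, 1


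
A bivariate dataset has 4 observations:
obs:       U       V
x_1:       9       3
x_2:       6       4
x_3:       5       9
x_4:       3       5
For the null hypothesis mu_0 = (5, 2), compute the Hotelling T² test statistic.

Step 1 — sample mean vector:
  mean(U) = (9 + 6 + 5 + 3) / 4 = 23/4 = 5.75
  mean(V) = (3 + 4 + 9 + 5) / 4 = 21/4 = 5.25
  x̄ = (5.75, 5.25),  deviation x̄ - mu_0 = (5.75, 5.25) - (5, 2) = (0.75, 3.25).

Step 2 — sample covariance matrix, S[i,j] = (1/(n-1)) · Σ_k (x_{k,i} - mean_i) · (x_{k,j} - mean_j), divisor n-1 = 3:
  S[U,U] = ((3.25)·(3.25) + (0.25)·(0.25) + (-0.75)·(-0.75) + (-2.75)·(-2.75)) / 3 = 18.75/3 = 6.25
  S[U,V] = ((3.25)·(-2.25) + (0.25)·(-1.25) + (-0.75)·(3.75) + (-2.75)·(-0.25)) / 3 = -9.75/3 = -3.25
  S[V,V] = ((-2.25)·(-2.25) + (-1.25)·(-1.25) + (3.75)·(3.75) + (-0.25)·(-0.25)) / 3 = 20.75/3 = 6.9167
  S = [[6.25, -3.25],
 [-3.25, 6.9167]].

Step 3 — invert S. det(S) = 6.25·6.9167 - (-3.25)² = 32.6667.
  S^{-1} = (1/det) · [[d, -b], [-b, a]] = [[0.2117, 0.0995],
 [0.0995, 0.1913]].

Step 4 — quadratic form (x̄ - mu_0)^T · S^{-1} · (x̄ - mu_0):
  S^{-1} · (x̄ - mu_0) = (0.4821, 0.6964),
  (x̄ - mu_0)^T · [...] = (0.75)·(0.4821) + (3.25)·(0.6964) = 2.625.

Step 5 — scale by n: T² = 4 · 2.625 = 10.5.

T² ≈ 10.5


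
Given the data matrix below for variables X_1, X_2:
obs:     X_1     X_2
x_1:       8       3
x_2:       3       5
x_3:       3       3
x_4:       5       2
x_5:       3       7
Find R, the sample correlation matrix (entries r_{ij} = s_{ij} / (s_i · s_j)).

Step 1 — column means:
  mean(X_1) = (8 + 3 + 3 + 5 + 3) / 5 = 22/5 = 4.4
  mean(X_2) = (3 + 5 + 3 + 2 + 7) / 5 = 20/5 = 4

Step 2 — sample variances and covariances s[i,j] = (1/(n-1)) · Σ_k (x_{k,i} - mean_i) · (x_{k,j} - mean_j), with n-1 = 4:
  s[X_1,X_1] = ((3.6)·(3.6) + (-1.4)·(-1.4) + (-1.4)·(-1.4) + (0.6)·(0.6) + (-1.4)·(-1.4)) / 4 = 19.2/4 = 4.8
  s[X_1,X_2] = ((3.6)·(-1) + (-1.4)·(1) + (-1.4)·(-1) + (0.6)·(-2) + (-1.4)·(3)) / 4 = -9/4 = -2.25
  s[X_2,X_2] = ((-1)·(-1) + (1)·(1) + (-1)·(-1) + (-2)·(-2) + (3)·(3)) / 4 = 16/4 = 4
  Sample standard deviations s_i = √(s[i,i]):
  s(X_1) = √(4.8) = 2.1909
  s(X_2) = √(4) = 2

Step 3 — r_{ij} = s_{ij} / (s_i · s_j):
  r[X_1,X_1] = 1 (diagonal).
  r[X_1,X_2] = -2.25 / (2.1909 · 2) = -2.25 / 4.3818 = -0.5135
  r[X_2,X_2] = 1 (diagonal).

R is symmetric with unit diagonal. Assembling:

R = [[1, -0.5135],
 [-0.5135, 1]]


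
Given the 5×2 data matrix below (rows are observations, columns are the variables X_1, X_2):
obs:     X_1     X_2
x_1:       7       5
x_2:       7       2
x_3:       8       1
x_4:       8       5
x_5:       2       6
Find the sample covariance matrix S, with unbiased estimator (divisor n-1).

Step 1 — column means:
  mean(X_1) = (7 + 7 + 8 + 8 + 2) / 5 = 32/5 = 6.4
  mean(X_2) = (5 + 2 + 1 + 5 + 6) / 5 = 19/5 = 3.8

Step 2 — sample covariance S[i,j] = (1/(n-1)) · Σ_k (x_{k,i} - mean_i) · (x_{k,j} - mean_j), with n-1 = 4.
  S[X_1,X_1] = ((0.6)·(0.6) + (0.6)·(0.6) + (1.6)·(1.6) + (1.6)·(1.6) + (-4.4)·(-4.4)) / 4 = 25.2/4 = 6.3
  S[X_1,X_2] = ((0.6)·(1.2) + (0.6)·(-1.8) + (1.6)·(-2.8) + (1.6)·(1.2) + (-4.4)·(2.2)) / 4 = -12.6/4 = -3.15
  S[X_2,X_2] = ((1.2)·(1.2) + (-1.8)·(-1.8) + (-2.8)·(-2.8) + (1.2)·(1.2) + (2.2)·(2.2)) / 4 = 18.8/4 = 4.7

S is symmetric (S[j,i] = S[i,j]). Assembling:

S = [[6.3, -3.15],
 [-3.15, 4.7]]


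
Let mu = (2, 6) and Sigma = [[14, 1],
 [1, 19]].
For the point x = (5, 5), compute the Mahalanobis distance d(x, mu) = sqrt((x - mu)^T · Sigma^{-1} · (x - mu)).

Step 1 — centre the observation: (x - mu) = (3, -1).

Step 2 — invert Sigma. det(Sigma) = 14·19 - (1)² = 265.
  Sigma^{-1} = (1/det) · [[d, -b], [-b, a]] = [[0.0717, -0.0038],
 [-0.0038, 0.0528]].

Step 3 — form the quadratic (x - mu)^T · Sigma^{-1} · (x - mu):
  Sigma^{-1} · (x - mu) = (0.2189, -0.0642).
  (x - mu)^T · [Sigma^{-1} · (x - mu)] = (3)·(0.2189) + (-1)·(-0.0642) = 0.7208.

Step 4 — take square root: d = √(0.7208) ≈ 0.849.

d(x, mu) = √(0.7208) ≈ 0.849


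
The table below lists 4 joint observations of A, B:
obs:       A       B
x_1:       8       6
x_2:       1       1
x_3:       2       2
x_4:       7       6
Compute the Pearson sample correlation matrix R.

Step 1 — column means:
  mean(A) = (8 + 1 + 2 + 7) / 4 = 18/4 = 4.5
  mean(B) = (6 + 1 + 2 + 6) / 4 = 15/4 = 3.75

Step 2 — sample variances and covariances s[i,j] = (1/(n-1)) · Σ_k (x_{k,i} - mean_i) · (x_{k,j} - mean_j), with n-1 = 3:
  s[A,A] = ((3.5)·(3.5) + (-3.5)·(-3.5) + (-2.5)·(-2.5) + (2.5)·(2.5)) / 3 = 37/3 = 12.3333
  s[A,B] = ((3.5)·(2.25) + (-3.5)·(-2.75) + (-2.5)·(-1.75) + (2.5)·(2.25)) / 3 = 27.5/3 = 9.1667
  s[B,B] = ((2.25)·(2.25) + (-2.75)·(-2.75) + (-1.75)·(-1.75) + (2.25)·(2.25)) / 3 = 20.75/3 = 6.9167
  Sample standard deviations s_i = √(s[i,i]):
  s(A) = √(12.3333) = 3.5119
  s(B) = √(6.9167) = 2.63

Step 3 — r_{ij} = s_{ij} / (s_i · s_j):
  r[A,A] = 1 (diagonal).
  r[A,B] = 9.1667 / (3.5119 · 2.63) = 9.1667 / 9.2361 = 0.9925
  r[B,B] = 1 (diagonal).

R is symmetric with unit diagonal. Assembling:

R = [[1, 0.9925],
 [0.9925, 1]]


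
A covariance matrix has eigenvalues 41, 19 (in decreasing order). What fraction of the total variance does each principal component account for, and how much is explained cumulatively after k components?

Step 1 — total variance = trace(Sigma) = Σ λ_i = 41 + 19 = 60.

Step 2 — fraction explained by component i = λ_i / Σ λ:
  PC1: 41/60 = 0.6833
  PC2: 19/60 = 0.3167

Step 3 — cumulative fraction after k components = (λ_1 + ... + λ_k) / Σ λ:
  k = 1: 41/60 = 0.6833
  k = 2: (41 + 19)/60 = 60/60 = 1

Summary (fraction, with percent):

explained: PC1 0.6833 (68.33%), PC2 0.3167 (31.67%);  cumulative: 0.6833, 1


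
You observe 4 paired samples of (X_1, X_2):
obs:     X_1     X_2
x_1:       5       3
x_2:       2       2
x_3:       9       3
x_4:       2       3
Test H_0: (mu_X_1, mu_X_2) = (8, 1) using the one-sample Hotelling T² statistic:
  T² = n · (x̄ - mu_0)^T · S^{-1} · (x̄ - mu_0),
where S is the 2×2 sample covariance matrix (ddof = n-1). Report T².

Step 1 — sample mean vector:
  mean(X_1) = (5 + 2 + 9 + 2) / 4 = 18/4 = 4.5
  mean(X_2) = (3 + 2 + 3 + 3) / 4 = 11/4 = 2.75
  x̄ = (4.5, 2.75),  deviation x̄ - mu_0 = (4.5, 2.75) - (8, 1) = (-3.5, 1.75).

Step 2 — sample covariance matrix, S[i,j] = (1/(n-1)) · Σ_k (x_{k,i} - mean_i) · (x_{k,j} - mean_j), divisor n-1 = 3:
  S[X_1,X_1] = ((0.5)·(0.5) + (-2.5)·(-2.5) + (4.5)·(4.5) + (-2.5)·(-2.5)) / 3 = 33/3 = 11
  S[X_1,X_2] = ((0.5)·(0.25) + (-2.5)·(-0.75) + (4.5)·(0.25) + (-2.5)·(0.25)) / 3 = 2.5/3 = 0.8333
  S[X_2,X_2] = ((0.25)·(0.25) + (-0.75)·(-0.75) + (0.25)·(0.25) + (0.25)·(0.25)) / 3 = 0.75/3 = 0.25
  S = [[11, 0.8333],
 [0.8333, 0.25]].

Step 3 — invert S. det(S) = 11·0.25 - (0.8333)² = 2.0556.
  S^{-1} = (1/det) · [[d, -b], [-b, a]] = [[0.1216, -0.4054],
 [-0.4054, 5.3514]].

Step 4 — quadratic form (x̄ - mu_0)^T · S^{-1} · (x̄ - mu_0):
  S^{-1} · (x̄ - mu_0) = (-1.1351, 10.7838),
  (x̄ - mu_0)^T · [...] = (-3.5)·(-1.1351) + (1.75)·(10.7838) = 22.8446.

Step 5 — scale by n: T² = 4 · 22.8446 = 91.3784.

T² ≈ 91.3784


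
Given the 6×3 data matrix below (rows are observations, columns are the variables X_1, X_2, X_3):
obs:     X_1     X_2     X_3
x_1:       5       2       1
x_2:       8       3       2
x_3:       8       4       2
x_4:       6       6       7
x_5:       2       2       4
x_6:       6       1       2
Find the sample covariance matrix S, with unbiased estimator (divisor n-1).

Step 1 — column means:
  mean(X_1) = (5 + 8 + 8 + 6 + 2 + 6) / 6 = 35/6 = 5.8333
  mean(X_2) = (2 + 3 + 4 + 6 + 2 + 1) / 6 = 18/6 = 3
  mean(X_3) = (1 + 2 + 2 + 7 + 4 + 2) / 6 = 18/6 = 3

Step 2 — sample covariance S[i,j] = (1/(n-1)) · Σ_k (x_{k,i} - mean_i) · (x_{k,j} - mean_j), with n-1 = 5.
  S[X_1,X_1] = ((-0.8333)·(-0.8333) + (2.1667)·(2.1667) + (2.1667)·(2.1667) + (0.1667)·(0.1667) + (-3.8333)·(-3.8333) + (0.1667)·(0.1667)) / 5 = 24.8333/5 = 4.9667
  S[X_1,X_2] = ((-0.8333)·(-1) + (2.1667)·(0) + (2.1667)·(1) + (0.1667)·(3) + (-3.8333)·(-1) + (0.1667)·(-2)) / 5 = 7/5 = 1.4
  S[X_1,X_3] = ((-0.8333)·(-2) + (2.1667)·(-1) + (2.1667)·(-1) + (0.1667)·(4) + (-3.8333)·(1) + (0.1667)·(-1)) / 5 = -6/5 = -1.2
  S[X_2,X_2] = ((-1)·(-1) + (0)·(0) + (1)·(1) + (3)·(3) + (-1)·(-1) + (-2)·(-2)) / 5 = 16/5 = 3.2
  S[X_2,X_3] = ((-1)·(-2) + (0)·(-1) + (1)·(-1) + (3)·(4) + (-1)·(1) + (-2)·(-1)) / 5 = 14/5 = 2.8
  S[X_3,X_3] = ((-2)·(-2) + (-1)·(-1) + (-1)·(-1) + (4)·(4) + (1)·(1) + (-1)·(-1)) / 5 = 24/5 = 4.8

S is symmetric (S[j,i] = S[i,j]). Assembling:

S = [[4.9667, 1.4, -1.2],
 [1.4, 3.2, 2.8],
 [-1.2, 2.8, 4.8]]


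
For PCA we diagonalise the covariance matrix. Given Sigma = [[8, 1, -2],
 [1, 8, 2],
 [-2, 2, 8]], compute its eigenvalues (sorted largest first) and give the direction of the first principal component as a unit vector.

Step 1 — characteristic polynomial p(λ) = det(λI - Sigma) = λ³ - tr·λ² + c_1·λ - det, where tr = trace, c_1 = sum of the principal 2×2 minors, det = det(Sigma):
  tr = 8 + 8 + 8 = 24,
  c_1 = (8·8 - (1)²) + (8·8 - (-2)²) + (8·8 - (2)²) = 63 + 60 + 60 = 183,
  det = 8·(8·8 - (2)²) - (1)·((1)·8 - (2)·(-2)) + (-2)·((1)·(2) - 8·(-2)) = 8·(60) - (1)·(12) + (-2)·(18) = 432.
  So p(λ) = λ³ - 24λ² + 183λ - 432.
Step 2 — look for an integer root (rational root theorem: any rational root is an integer divisor of 432). Testing λ = 9:
  p(9) = 729 - 1944 + 1647 - 432 = 0  ✓
  Dividing out (λ - 9): p(λ) = (λ - 9)(λ² - 15λ + 48).
Step 3 — remaining eigenvalues from the quadratic λ² - 15λ + 48 = 0:
  Δ = 15² - 4·48 = 225 - 192 = 33,  λ = (15 ± √33)/2 = (15 ± 5.7446)/2 ≈ 10.3723 or 4.6277.
  Sorted: λ_1 = 10.3723,  λ_2 = 9,  λ_3 = 4.6277  (check: sum = 24 = tr ✓).

Step 4 — unit eigenvector for λ_1 ≈ 10.3723: v spans the null space of (Sigma - λ_1 I), whose rows are
  r_1 = (-2.3723, 1, -2),  r_2 = (1, -2.3723, 2),  r_3 = (-2, 2, -2.3723).
  v is orthogonal to every row, so take v ∝ r_1 × r_2 = ((1)·(2) - (-2)·(-2.3723), (-2)·(1) - (-2.3723)·(2), (-2.3723)·(-2.3723) - (1)·(1)) ≈ (-2.7446, 2.7446, 4.6277).
  Rescale (multiply by -1 so the first nonzero entry is positive): u = (2.7446, -2.7446, -4.6277).
  ||u|| = √((2.7446)² + (-2.7446)² + (-4.6277)²) = √(36.481) ≈ 6.04,  v_1 = u/||u|| ≈ (0.4544, -0.4544, -0.7662) (||v_1|| = 1).

λ_1 = 10.3723,  λ_2 = 9,  λ_3 = 4.6277;  v_1 ≈ (0.4544, -0.4544, -0.7662)


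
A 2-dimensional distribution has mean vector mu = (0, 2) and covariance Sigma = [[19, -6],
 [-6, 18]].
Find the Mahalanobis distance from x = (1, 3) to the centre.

Step 1 — centre the observation: (x - mu) = (1, 1).

Step 2 — invert Sigma. det(Sigma) = 19·18 - (-6)² = 306.
  Sigma^{-1} = (1/det) · [[d, -b], [-b, a]] = [[0.0588, 0.0196],
 [0.0196, 0.0621]].

Step 3 — form the quadratic (x - mu)^T · Sigma^{-1} · (x - mu):
  Sigma^{-1} · (x - mu) = (0.0784, 0.0817).
  (x - mu)^T · [Sigma^{-1} · (x - mu)] = (1)·(0.0784) + (1)·(0.0817) = 0.1601.

Step 4 — take square root: d = √(0.1601) ≈ 0.4002.

d(x, mu) = √(0.1601) ≈ 0.4002


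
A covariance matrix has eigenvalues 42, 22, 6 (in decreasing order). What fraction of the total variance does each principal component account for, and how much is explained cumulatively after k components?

Step 1 — total variance = trace(Sigma) = Σ λ_i = 42 + 22 + 6 = 70.

Step 2 — fraction explained by component i = λ_i / Σ λ:
  PC1: 42/70 = 0.6
  PC2: 22/70 = 0.3143
  PC3: 6/70 = 0.0857

Step 3 — cumulative fraction after k components = (λ_1 + ... + λ_k) / Σ λ:
  k = 1: 42/70 = 0.6
  k = 2: (42 + 22)/70 = 64/70 = 0.9143
  k = 3: (42 + 22 + 6)/70 = 70/70 = 1

Summary (fraction, with percent):

explained: PC1 0.6 (60%), PC2 0.3143 (31.43%), PC3 0.0857 (8.57%);  cumulative: 0.6, 0.9143, 1
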